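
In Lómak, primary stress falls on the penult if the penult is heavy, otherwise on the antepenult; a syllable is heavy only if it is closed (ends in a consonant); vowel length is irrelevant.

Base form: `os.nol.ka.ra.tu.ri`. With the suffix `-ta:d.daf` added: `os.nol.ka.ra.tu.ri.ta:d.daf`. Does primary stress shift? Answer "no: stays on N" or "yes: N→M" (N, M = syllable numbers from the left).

yes: 4→7

Base `os.nol.ka.ra.tu.ri` (6 syllables):
  Weights: 4 ra L, 5 tu L, 6 ri L.
  The penult (syllable 5, tu) is light, so stress falls on the antepenult (syllable 4, ra).
  → primary stress on syllable 4.
Suffixed `os.nol.ka.ra.tu.ri.ta:d.daf` (8 syllables):
  Weights: 6 ri L, 7 ta:d H, 8 daf H.
  The penult (syllable 7, ta:d) is heavy, so it takes stress.
  → primary stress on syllable 7.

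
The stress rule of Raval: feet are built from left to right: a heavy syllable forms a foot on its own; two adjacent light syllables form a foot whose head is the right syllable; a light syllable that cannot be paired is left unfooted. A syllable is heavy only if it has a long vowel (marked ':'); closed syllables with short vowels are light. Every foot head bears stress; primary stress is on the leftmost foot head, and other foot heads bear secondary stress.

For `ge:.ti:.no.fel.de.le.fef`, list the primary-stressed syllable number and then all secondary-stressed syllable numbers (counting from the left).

Weights: 1 ge: H, 2 ti: H, 3 no L, 4 fel L, 5 de L, 6 le L, 7 fef L.
Parse left to right (heavy = foot alone; LL = one foot; stranded L unfooted): (ˈge:) (ˈti:) (no.ˈfel) (de.ˈle) fef.
Foot heads: 1, 2, 4, 6.
Primary stress on the leftmost head = syllable 1.
Secondary stress on 2, 4, 6: ˈge:.ˌti:.no.ˌfel.de.ˌle.fef.

primary 1, secondary 2, 4, 6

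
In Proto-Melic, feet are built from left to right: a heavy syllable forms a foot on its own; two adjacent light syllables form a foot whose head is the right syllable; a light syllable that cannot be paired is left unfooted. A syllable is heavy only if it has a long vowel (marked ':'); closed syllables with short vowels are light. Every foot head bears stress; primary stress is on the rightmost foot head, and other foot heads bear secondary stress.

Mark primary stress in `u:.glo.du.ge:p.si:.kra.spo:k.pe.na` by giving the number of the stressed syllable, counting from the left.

Weights: 1 u: H, 2 glo L, 3 du L, 4 ge:p H, 5 si: H, 6 kra L, 7 spo:k H, 8 pe L, 9 na L.
Parse left to right (heavy = foot alone; LL = one foot; stranded L unfooted): (ˈu:) (glo.ˈdu) (ˈge:p) (ˈsi:) kra (ˈspo:k) (pe.ˈna).
Foot heads: 1, 3, 4, 5, 7, 9.
Primary stress on the rightmost head = syllable 9.
Primary stress: syllable 9 → u:.glo.du.ge:p.si:.kra.spo:k.pe.ˈna.

9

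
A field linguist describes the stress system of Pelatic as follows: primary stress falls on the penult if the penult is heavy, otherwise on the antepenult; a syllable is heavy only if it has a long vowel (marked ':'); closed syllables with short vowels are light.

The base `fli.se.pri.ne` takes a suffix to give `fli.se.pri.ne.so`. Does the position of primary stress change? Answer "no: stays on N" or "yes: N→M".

yes: 2→3

Base `fli.se.pri.ne` (4 syllables):
  Weights: 2 se L, 3 pri L, 4 ne L.
  The penult (syllable 3, pri) is light, so stress falls on the antepenult (syllable 2, se).
  → primary stress on syllable 2.
Suffixed `fli.se.pri.ne.so` (5 syllables):
  Weights: 3 pri L, 4 ne L, 5 so L.
  The penult (syllable 4, ne) is light, so stress falls on the antepenult (syllable 3, pri).
  → primary stress on syllable 3.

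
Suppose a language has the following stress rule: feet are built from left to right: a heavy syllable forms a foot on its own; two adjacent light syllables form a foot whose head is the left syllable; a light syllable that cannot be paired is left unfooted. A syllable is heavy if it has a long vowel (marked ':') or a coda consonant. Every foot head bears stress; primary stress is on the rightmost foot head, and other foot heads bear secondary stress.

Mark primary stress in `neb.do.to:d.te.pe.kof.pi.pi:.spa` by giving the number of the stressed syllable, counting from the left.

Weights: 1 neb H, 2 do L, 3 to:d H, 4 te L, 5 pe L, 6 kof H, 7 pi L, 8 pi: H, 9 spa L.
Parse left to right (heavy = foot alone; LL = one foot; stranded L unfooted): (ˈneb) do (ˈto:d) (ˈte.pe) (ˈkof) pi (ˈpi:) spa.
Foot heads: 1, 3, 4, 6, 8.
Primary stress on the rightmost head = syllable 8.
Primary stress: syllable 8 → neb.do.to:d.te.pe.kof.pi.ˈpi:.spa.

8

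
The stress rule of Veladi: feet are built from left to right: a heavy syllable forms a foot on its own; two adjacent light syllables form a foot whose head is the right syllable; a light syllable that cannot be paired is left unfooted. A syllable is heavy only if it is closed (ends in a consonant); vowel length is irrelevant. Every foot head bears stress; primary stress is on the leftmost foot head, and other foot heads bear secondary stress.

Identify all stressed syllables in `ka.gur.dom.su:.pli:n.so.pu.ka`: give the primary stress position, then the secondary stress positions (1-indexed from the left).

Weights: 1 ka L, 2 gur H, 3 dom H, 4 su: L, 5 pli:n H, 6 so L, 7 pu L, 8 ka L.
Parse left to right (heavy = foot alone; LL = one foot; stranded L unfooted): ka (ˈgur) (ˈdom) su: (ˈpli:n) (so.ˈpu) ka.
Foot heads: 2, 3, 5, 7.
Primary stress on the leftmost head = syllable 2.
Secondary stress on 3, 5, 7: ka.ˈgur.ˌdom.su:.ˌpli:n.so.ˌpu.ka.

primary 2, secondary 3, 5, 7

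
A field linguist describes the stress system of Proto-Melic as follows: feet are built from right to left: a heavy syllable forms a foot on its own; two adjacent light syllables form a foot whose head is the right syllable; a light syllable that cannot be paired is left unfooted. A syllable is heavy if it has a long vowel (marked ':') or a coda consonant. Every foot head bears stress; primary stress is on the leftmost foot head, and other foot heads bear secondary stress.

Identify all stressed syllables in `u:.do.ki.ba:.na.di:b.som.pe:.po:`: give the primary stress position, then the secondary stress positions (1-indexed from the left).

primary 1, secondary 3, 4, 6, 7, 8, 9

Weights: 1 u: H, 2 do L, 3 ki L, 4 ba: H, 5 na L, 6 di:b H, 7 som H, 8 pe: H, 9 po: H.
Parse right to left (heavy = foot alone; LL = one foot; stranded L unfooted): (ˈu:) (do.ˈki) (ˈba:) na (ˈdi:b) (ˈsom) (ˈpe:) (ˈpo:).
Foot heads: 1, 3, 4, 6, 7, 8, 9.
Primary stress on the leftmost head = syllable 1.
Secondary stress on 3, 4, 6, 7, 8, 9: ˈu:.do.ˌki.ˌba:.na.ˌdi:b.ˌsom.ˌpe:.ˌpo:.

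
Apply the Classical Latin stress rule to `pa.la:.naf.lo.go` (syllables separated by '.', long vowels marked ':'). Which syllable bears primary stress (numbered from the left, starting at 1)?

3

Classical Latin: stress the penult if heavy (long vowel or closed), else the antepenult.
Weights: 3 naf H, 4 lo L, 5 go L.
The penult (syllable 4, lo) is light, so stress falls on the antepenult (syllable 3, naf).
Stress on syllable 3: pa.la:.ˈnaf.lo.go.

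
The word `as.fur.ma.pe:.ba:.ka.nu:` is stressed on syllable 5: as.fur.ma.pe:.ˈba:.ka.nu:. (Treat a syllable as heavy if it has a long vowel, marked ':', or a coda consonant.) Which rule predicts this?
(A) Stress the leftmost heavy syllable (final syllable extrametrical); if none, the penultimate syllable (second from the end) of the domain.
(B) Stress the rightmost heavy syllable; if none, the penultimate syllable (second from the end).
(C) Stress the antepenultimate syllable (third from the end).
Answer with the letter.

C

Rule A → syllable 1 (observed: 5).
Rule B → syllable 7 (observed: 5).
Rule C → syllable 5 ✓.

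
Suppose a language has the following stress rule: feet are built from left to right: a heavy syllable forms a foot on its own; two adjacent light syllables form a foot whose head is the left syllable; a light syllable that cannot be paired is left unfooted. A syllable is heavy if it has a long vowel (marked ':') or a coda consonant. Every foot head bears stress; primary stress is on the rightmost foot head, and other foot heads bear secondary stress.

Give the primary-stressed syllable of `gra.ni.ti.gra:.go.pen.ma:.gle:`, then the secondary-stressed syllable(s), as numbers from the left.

Weights: 1 gra L, 2 ni L, 3 ti L, 4 gra: H, 5 go L, 6 pen H, 7 ma: H, 8 gle: H.
Parse left to right (heavy = foot alone; LL = one foot; stranded L unfooted): (ˈgra.ni) ti (ˈgra:) go (ˈpen) (ˈma:) (ˈgle:).
Foot heads: 1, 4, 6, 7, 8.
Primary stress on the rightmost head = syllable 8.
Secondary stress on 1, 4, 6, 7: ˌgra.ni.ti.ˌgra:.go.ˌpen.ˌma:.ˈgle:.

primary 8, secondary 1, 4, 6, 7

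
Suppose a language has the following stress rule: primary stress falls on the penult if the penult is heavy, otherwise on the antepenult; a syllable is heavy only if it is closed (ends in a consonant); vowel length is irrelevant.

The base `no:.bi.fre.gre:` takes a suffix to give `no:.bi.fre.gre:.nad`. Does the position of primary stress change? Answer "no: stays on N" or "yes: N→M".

Base `no:.bi.fre.gre:` (4 syllables):
  Weights: 2 bi L, 3 fre L, 4 gre: L.
  The penult (syllable 3, fre) is light, so stress falls on the antepenult (syllable 2, bi).
  → primary stress on syllable 2.
Suffixed `no:.bi.fre.gre:.nad` (5 syllables):
  Weights: 3 fre L, 4 gre: L, 5 nad H.
  The penult (syllable 4, gre:) is light, so stress falls on the antepenult (syllable 3, fre).
  → primary stress on syllable 3.

yes: 2→3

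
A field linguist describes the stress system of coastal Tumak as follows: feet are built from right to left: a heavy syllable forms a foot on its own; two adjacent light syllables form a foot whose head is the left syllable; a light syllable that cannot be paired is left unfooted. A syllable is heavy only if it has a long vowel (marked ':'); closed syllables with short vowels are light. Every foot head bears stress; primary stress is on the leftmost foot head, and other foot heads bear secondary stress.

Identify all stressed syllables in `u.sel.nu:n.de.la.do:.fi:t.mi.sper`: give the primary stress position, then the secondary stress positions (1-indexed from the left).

Weights: 1 u L, 2 sel L, 3 nu:n H, 4 de L, 5 la L, 6 do: H, 7 fi:t H, 8 mi L, 9 sper L.
Parse right to left (heavy = foot alone; LL = one foot; stranded L unfooted): (ˈu.sel) (ˈnu:n) (ˈde.la) (ˈdo:) (ˈfi:t) (ˈmi.sper).
Foot heads: 1, 3, 4, 6, 7, 8.
Primary stress on the leftmost head = syllable 1.
Secondary stress on 3, 4, 6, 7, 8: ˈu.sel.ˌnu:n.ˌde.la.ˌdo:.ˌfi:t.ˌmi.sper.

primary 1, secondary 3, 4, 6, 7, 8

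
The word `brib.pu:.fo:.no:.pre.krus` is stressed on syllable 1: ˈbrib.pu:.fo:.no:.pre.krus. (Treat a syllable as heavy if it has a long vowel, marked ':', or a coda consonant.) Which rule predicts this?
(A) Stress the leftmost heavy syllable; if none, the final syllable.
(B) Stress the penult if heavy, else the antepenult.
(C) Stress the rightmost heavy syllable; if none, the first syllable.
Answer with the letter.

A

Rule A → syllable 1 ✓.
Rule B → syllable 4 (observed: 1).
Rule C → syllable 6 (observed: 1).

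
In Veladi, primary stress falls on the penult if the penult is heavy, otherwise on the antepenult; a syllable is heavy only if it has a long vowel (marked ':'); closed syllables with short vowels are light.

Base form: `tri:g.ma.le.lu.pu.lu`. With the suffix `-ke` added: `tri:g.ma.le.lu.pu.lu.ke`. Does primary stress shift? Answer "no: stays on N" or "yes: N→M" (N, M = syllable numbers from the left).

Base `tri:g.ma.le.lu.pu.lu` (6 syllables):
  Weights: 4 lu L, 5 pu L, 6 lu L.
  The penult (syllable 5, pu) is light, so stress falls on the antepenult (syllable 4, lu).
  → primary stress on syllable 4.
Suffixed `tri:g.ma.le.lu.pu.lu.ke` (7 syllables):
  Weights: 5 pu L, 6 lu L, 7 ke L.
  The penult (syllable 6, lu) is light, so stress falls on the antepenult (syllable 5, pu).
  → primary stress on syllable 5.

yes: 4→5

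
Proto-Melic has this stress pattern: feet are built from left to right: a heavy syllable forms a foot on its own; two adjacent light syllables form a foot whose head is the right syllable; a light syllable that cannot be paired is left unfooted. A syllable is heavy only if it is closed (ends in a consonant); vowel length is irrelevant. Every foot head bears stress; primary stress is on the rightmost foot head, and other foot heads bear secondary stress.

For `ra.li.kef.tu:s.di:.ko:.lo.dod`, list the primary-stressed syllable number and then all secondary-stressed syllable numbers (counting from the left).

Weights: 1 ra L, 2 li L, 3 kef H, 4 tu:s H, 5 di: L, 6 ko: L, 7 lo L, 8 dod H.
Parse left to right (heavy = foot alone; LL = one foot; stranded L unfooted): (ra.ˈli) (ˈkef) (ˈtu:s) (di:.ˈko:) lo (ˈdod).
Foot heads: 2, 3, 4, 6, 8.
Primary stress on the rightmost head = syllable 8.
Secondary stress on 2, 3, 4, 6: ra.ˌli.ˌkef.ˌtu:s.di:.ˌko:.lo.ˈdod.

primary 8, secondary 2, 3, 4, 6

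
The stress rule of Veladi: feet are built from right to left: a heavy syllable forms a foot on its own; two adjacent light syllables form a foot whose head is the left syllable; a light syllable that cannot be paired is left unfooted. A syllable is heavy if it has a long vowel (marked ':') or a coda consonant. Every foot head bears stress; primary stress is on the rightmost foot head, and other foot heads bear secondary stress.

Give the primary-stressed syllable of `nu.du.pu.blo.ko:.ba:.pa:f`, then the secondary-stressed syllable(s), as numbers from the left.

Weights: 1 nu L, 2 du L, 3 pu L, 4 blo L, 5 ko: H, 6 ba: H, 7 pa:f H.
Parse right to left (heavy = foot alone; LL = one foot; stranded L unfooted): (ˈnu.du) (ˈpu.blo) (ˈko:) (ˈba:) (ˈpa:f).
Foot heads: 1, 3, 5, 6, 7.
Primary stress on the rightmost head = syllable 7.
Secondary stress on 1, 3, 5, 6: ˌnu.du.ˌpu.blo.ˌko:.ˌba:.ˈpa:f.

primary 7, secondary 1, 3, 5, 6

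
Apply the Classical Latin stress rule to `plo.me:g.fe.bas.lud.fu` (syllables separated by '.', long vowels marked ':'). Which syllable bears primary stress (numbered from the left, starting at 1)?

5

Classical Latin: stress the penult if heavy (long vowel or closed), else the antepenult.
Weights: 4 bas H, 5 lud H, 6 fu L.
The penult (syllable 5, lud) is heavy, so it takes stress.
Stress on syllable 5: plo.me:g.fe.bas.ˈlud.fu.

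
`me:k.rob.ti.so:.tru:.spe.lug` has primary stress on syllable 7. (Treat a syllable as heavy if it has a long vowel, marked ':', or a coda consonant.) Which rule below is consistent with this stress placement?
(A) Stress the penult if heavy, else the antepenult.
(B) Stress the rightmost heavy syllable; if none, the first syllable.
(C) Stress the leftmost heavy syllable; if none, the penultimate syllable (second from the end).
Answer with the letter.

Rule A → syllable 5 (observed: 7).
Rule B → syllable 7 ✓.
Rule C → syllable 1 (observed: 7).

B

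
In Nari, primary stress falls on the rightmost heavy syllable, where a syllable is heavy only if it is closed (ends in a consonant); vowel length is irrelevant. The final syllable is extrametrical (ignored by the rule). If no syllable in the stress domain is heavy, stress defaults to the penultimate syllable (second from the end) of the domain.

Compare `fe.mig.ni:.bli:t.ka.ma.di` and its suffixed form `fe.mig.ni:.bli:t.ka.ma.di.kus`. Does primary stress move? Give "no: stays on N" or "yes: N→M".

no: stays on 4

Base `fe.mig.ni:.bli:t.ka.ma.di` (7 syllables):
  The final syllable (7, di) is extrametrical; the stress domain is syllables 1–6.
  Weights: 1 fe L, 2 mig H, 3 ni: L, 4 bli:t H, 5 ka L, 6 ma L.
  Heavy syllables in the domain: 2, 4. The rightmost is syllable 4 (bli:t).
  → primary stress on syllable 4.
Suffixed `fe.mig.ni:.bli:t.ka.ma.di.kus` (8 syllables):
  The final syllable (8, kus) is extrametrical; the stress domain is syllables 1–7.
  Weights: 1 fe L, 2 mig H, 3 ni: L, 4 bli:t H, 5 ka L, 6 ma L, 7 di L.
  Heavy syllables in the domain: 2, 4. The rightmost is syllable 4 (bli:t).
  → primary stress on syllable 4.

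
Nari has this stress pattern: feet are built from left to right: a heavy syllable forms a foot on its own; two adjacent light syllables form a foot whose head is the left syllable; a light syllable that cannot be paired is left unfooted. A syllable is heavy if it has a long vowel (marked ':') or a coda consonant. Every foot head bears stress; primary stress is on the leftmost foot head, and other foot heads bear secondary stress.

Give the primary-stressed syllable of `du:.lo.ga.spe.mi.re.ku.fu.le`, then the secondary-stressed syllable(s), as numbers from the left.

primary 1, secondary 2, 4, 6, 8

Weights: 1 du: H, 2 lo L, 3 ga L, 4 spe L, 5 mi L, 6 re L, 7 ku L, 8 fu L, 9 le L.
Parse left to right (heavy = foot alone; LL = one foot; stranded L unfooted): (ˈdu:) (ˈlo.ga) (ˈspe.mi) (ˈre.ku) (ˈfu.le).
Foot heads: 1, 2, 4, 6, 8.
Primary stress on the leftmost head = syllable 1.
Secondary stress on 2, 4, 6, 8: ˈdu:.ˌlo.ga.ˌspe.mi.ˌre.ku.ˌfu.le.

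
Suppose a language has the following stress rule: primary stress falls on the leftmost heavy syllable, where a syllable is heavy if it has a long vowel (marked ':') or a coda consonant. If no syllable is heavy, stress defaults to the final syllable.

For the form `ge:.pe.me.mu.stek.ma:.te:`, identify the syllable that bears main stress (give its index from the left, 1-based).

Weights: 1 ge: H, 2 pe L, 3 me L, 4 mu L, 5 stek H, 6 ma: H, 7 te: H.
Heavy syllables in the domain: 1, 5, 6, 7. The leftmost is syllable 1 (ge:).
Primary stress: syllable 1 → ˈge:.pe.me.mu.stek.ma:.te:.

1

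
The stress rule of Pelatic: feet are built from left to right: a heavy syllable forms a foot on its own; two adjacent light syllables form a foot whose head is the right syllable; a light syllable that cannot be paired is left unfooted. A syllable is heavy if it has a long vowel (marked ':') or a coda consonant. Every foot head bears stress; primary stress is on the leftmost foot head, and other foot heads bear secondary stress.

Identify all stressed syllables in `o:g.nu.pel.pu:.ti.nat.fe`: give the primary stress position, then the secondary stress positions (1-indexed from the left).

primary 1, secondary 3, 4, 6

Weights: 1 o:g H, 2 nu L, 3 pel H, 4 pu: H, 5 ti L, 6 nat H, 7 fe L.
Parse left to right (heavy = foot alone; LL = one foot; stranded L unfooted): (ˈo:g) nu (ˈpel) (ˈpu:) ti (ˈnat) fe.
Foot heads: 1, 3, 4, 6.
Primary stress on the leftmost head = syllable 1.
Secondary stress on 3, 4, 6: ˈo:g.nu.ˌpel.ˌpu:.ti.ˌnat.fe.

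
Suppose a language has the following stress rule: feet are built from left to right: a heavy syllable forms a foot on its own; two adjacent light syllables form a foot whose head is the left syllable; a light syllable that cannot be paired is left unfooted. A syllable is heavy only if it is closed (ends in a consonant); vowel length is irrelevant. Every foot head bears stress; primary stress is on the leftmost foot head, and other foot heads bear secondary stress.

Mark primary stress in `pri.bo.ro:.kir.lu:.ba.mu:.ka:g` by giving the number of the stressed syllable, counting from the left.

1

Weights: 1 pri L, 2 bo L, 3 ro: L, 4 kir H, 5 lu: L, 6 ba L, 7 mu: L, 8 ka:g H.
Parse left to right (heavy = foot alone; LL = one foot; stranded L unfooted): (ˈpri.bo) ro: (ˈkir) (ˈlu:.ba) mu: (ˈka:g).
Foot heads: 1, 4, 5, 8.
Primary stress on the leftmost head = syllable 1.
Primary stress: syllable 1 → ˈpri.bo.ro:.kir.lu:.ba.mu:.ka:g.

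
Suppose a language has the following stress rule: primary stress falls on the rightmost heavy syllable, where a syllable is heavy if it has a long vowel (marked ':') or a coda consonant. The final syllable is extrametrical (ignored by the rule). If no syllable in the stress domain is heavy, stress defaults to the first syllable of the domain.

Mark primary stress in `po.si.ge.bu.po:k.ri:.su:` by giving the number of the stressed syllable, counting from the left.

The final syllable (7, su:) is extrametrical; the stress domain is syllables 1–6.
Weights: 1 po L, 2 si L, 3 ge L, 4 bu L, 5 po:k H, 6 ri: H.
Heavy syllables in the domain: 5, 6. The rightmost is syllable 6 (ri:).
Primary stress: syllable 6 → po.si.ge.bu.po:k.ˈri:.su:.

6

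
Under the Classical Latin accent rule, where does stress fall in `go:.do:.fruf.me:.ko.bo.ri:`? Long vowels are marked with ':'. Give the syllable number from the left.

Classical Latin: stress the penult if heavy (long vowel or closed), else the antepenult.
Weights: 5 ko L, 6 bo L, 7 ri: H.
The penult (syllable 6, bo) is light, so stress falls on the antepenult (syllable 5, ko).
Stress on syllable 5: go:.do:.fruf.me:.ˈko.bo.ri:.

5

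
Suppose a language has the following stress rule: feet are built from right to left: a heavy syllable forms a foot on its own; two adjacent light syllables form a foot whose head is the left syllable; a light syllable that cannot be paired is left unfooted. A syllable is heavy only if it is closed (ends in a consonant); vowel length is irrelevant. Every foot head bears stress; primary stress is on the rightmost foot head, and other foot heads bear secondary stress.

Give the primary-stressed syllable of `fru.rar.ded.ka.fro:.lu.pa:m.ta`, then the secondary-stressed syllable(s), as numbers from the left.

Weights: 1 fru L, 2 rar H, 3 ded H, 4 ka L, 5 fro: L, 6 lu L, 7 pa:m H, 8 ta L.
Parse right to left (heavy = foot alone; LL = one foot; stranded L unfooted): fru (ˈrar) (ˈded) ka (ˈfro:.lu) (ˈpa:m) ta.
Foot heads: 2, 3, 5, 7.
Primary stress on the rightmost head = syllable 7.
Secondary stress on 2, 3, 5: fru.ˌrar.ˌded.ka.ˌfro:.lu.ˈpa:m.ta.

primary 7, secondary 2, 3, 5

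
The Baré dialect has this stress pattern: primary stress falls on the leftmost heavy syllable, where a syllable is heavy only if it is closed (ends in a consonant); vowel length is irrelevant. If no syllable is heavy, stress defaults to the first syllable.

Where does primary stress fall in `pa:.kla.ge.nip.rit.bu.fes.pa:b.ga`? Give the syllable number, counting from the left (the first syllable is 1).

Weights: 1 pa: L, 2 kla L, 3 ge L, 4 nip H, 5 rit H, 6 bu L, 7 fes H, 8 pa:b H, 9 ga L.
Heavy syllables in the domain: 4, 5, 7, 8. The leftmost is syllable 4 (nip).
Primary stress: syllable 4 → pa:.kla.ge.ˈnip.rit.bu.fes.pa:b.ga.

4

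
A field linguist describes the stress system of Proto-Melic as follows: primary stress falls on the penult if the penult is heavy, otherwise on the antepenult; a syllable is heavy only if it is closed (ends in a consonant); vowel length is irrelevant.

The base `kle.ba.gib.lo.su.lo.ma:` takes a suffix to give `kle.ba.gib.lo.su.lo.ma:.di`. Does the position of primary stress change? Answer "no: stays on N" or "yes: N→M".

yes: 5→6

Base `kle.ba.gib.lo.su.lo.ma:` (7 syllables):
  Weights: 5 su L, 6 lo L, 7 ma: L.
  The penult (syllable 6, lo) is light, so stress falls on the antepenult (syllable 5, su).
  → primary stress on syllable 5.
Suffixed `kle.ba.gib.lo.su.lo.ma:.di` (8 syllables):
  Weights: 6 lo L, 7 ma: L, 8 di L.
  The penult (syllable 7, ma:) is light, so stress falls on the antepenult (syllable 6, lo).
  → primary stress on syllable 6.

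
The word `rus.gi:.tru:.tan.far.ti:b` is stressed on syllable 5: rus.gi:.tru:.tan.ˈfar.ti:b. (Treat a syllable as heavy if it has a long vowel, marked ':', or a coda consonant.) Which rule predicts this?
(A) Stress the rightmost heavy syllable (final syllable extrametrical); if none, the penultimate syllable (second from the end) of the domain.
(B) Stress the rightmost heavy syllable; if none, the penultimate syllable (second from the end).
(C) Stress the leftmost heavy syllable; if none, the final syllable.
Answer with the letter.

Rule A → syllable 5 ✓.
Rule B → syllable 6 (observed: 5).
Rule C → syllable 1 (observed: 5).

A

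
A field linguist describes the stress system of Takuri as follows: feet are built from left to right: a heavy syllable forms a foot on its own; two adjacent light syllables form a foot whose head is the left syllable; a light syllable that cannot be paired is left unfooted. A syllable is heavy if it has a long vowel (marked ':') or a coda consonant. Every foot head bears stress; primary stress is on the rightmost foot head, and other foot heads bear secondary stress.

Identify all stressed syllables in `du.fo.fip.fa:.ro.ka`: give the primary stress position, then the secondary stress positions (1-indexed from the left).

primary 5, secondary 1, 3, 4

Weights: 1 du L, 2 fo L, 3 fip H, 4 fa: H, 5 ro L, 6 ka L.
Parse left to right (heavy = foot alone; LL = one foot; stranded L unfooted): (ˈdu.fo) (ˈfip) (ˈfa:) (ˈro.ka).
Foot heads: 1, 3, 4, 5.
Primary stress on the rightmost head = syllable 5.
Secondary stress on 1, 3, 4: ˌdu.fo.ˌfip.ˌfa:.ˈro.ka.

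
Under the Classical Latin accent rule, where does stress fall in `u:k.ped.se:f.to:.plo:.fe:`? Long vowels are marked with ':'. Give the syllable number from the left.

Classical Latin: stress the penult if heavy (long vowel or closed), else the antepenult.
Weights: 4 to: H, 5 plo: H, 6 fe: H.
The penult (syllable 5, plo:) is heavy, so it takes stress.
Stress on syllable 5: u:k.ped.se:f.to:.ˈplo:.fe:.

5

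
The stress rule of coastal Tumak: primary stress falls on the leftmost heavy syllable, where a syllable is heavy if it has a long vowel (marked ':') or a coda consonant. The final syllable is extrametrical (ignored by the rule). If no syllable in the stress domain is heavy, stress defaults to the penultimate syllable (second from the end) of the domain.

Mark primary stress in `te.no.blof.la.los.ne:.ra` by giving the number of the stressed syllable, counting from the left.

The final syllable (7, ra) is extrametrical; the stress domain is syllables 1–6.
Weights: 1 te L, 2 no L, 3 blof H, 4 la L, 5 los H, 6 ne: H.
Heavy syllables in the domain: 3, 5, 6. The leftmost is syllable 3 (blof).
Primary stress: syllable 3 → te.no.ˈblof.la.los.ne:.ra.

3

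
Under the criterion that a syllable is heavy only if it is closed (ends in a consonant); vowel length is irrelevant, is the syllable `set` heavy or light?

heavy

`set`: short vowel, closed (coda /t/). Closed (coda /t/) → heavy.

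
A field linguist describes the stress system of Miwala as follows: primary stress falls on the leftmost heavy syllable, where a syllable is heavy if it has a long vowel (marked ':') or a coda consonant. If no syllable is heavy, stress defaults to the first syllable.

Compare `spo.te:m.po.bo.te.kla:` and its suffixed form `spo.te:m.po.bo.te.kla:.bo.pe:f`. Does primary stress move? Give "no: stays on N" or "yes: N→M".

no: stays on 2

Base `spo.te:m.po.bo.te.kla:` (6 syllables):
  Weights: 1 spo L, 2 te:m H, 3 po L, 4 bo L, 5 te L, 6 kla: H.
  Heavy syllables in the domain: 2, 6. The leftmost is syllable 2 (te:m).
  → primary stress on syllable 2.
Suffixed `spo.te:m.po.bo.te.kla:.bo.pe:f` (8 syllables):
  Weights: 1 spo L, 2 te:m H, 3 po L, 4 bo L, 5 te L, 6 kla: H, 7 bo L, 8 pe:f H.
  Heavy syllables in the domain: 2, 6, 8. The leftmost is syllable 2 (te:m).
  → primary stress on syllable 2.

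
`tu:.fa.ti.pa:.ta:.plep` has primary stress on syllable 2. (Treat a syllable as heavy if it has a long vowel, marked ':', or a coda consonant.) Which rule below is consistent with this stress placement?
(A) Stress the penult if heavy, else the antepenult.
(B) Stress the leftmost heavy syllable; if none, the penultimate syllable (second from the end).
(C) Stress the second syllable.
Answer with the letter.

Rule A → syllable 5 (observed: 2).
Rule B → syllable 1 (observed: 2).
Rule C → syllable 2 ✓.

C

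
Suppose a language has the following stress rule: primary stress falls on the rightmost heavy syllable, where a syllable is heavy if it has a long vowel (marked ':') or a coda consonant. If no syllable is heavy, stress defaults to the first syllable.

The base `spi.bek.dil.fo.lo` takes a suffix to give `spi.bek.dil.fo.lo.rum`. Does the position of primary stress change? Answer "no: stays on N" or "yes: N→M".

Base `spi.bek.dil.fo.lo` (5 syllables):
  Weights: 1 spi L, 2 bek H, 3 dil H, 4 fo L, 5 lo L.
  Heavy syllables in the domain: 2, 3. The rightmost is syllable 3 (dil).
  → primary stress on syllable 3.
Suffixed `spi.bek.dil.fo.lo.rum` (6 syllables):
  Weights: 1 spi L, 2 bek H, 3 dil H, 4 fo L, 5 lo L, 6 rum H.
  Heavy syllables in the domain: 2, 3, 6. The rightmost is syllable 6 (rum).
  → primary stress on syllable 6.

yes: 3→6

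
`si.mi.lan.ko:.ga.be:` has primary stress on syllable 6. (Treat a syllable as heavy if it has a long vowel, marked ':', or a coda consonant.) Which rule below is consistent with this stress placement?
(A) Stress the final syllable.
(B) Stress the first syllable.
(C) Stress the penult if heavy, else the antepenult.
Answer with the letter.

Rule A → syllable 6 ✓.
Rule B → syllable 1 (observed: 6).
Rule C → syllable 4 (observed: 6).

A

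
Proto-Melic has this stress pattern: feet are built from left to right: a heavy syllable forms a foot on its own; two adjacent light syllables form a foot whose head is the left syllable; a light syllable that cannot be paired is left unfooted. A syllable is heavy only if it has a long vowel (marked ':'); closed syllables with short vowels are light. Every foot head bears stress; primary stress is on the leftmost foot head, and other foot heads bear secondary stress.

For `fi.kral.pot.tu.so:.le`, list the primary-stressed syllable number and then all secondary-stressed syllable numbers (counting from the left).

Weights: 1 fi L, 2 kral L, 3 pot L, 4 tu L, 5 so: H, 6 le L.
Parse left to right (heavy = foot alone; LL = one foot; stranded L unfooted): (ˈfi.kral) (ˈpot.tu) (ˈso:) le.
Foot heads: 1, 3, 5.
Primary stress on the leftmost head = syllable 1.
Secondary stress on 3, 5: ˈfi.kral.ˌpot.tu.ˌso:.le.

primary 1, secondary 3, 5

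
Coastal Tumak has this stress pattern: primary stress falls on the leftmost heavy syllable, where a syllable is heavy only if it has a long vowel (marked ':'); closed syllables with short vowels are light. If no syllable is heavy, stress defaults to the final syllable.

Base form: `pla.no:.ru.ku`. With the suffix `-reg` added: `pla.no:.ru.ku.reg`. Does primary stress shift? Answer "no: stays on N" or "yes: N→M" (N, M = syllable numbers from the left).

Base `pla.no:.ru.ku` (4 syllables):
  Weights: 1 pla L, 2 no: H, 3 ru L, 4 ku L.
  Heavy syllables in the domain: 2. The leftmost is syllable 2 (no:).
  → primary stress on syllable 2.
Suffixed `pla.no:.ru.ku.reg` (5 syllables):
  Weights: 1 pla L, 2 no: H, 3 ru L, 4 ku L, 5 reg L.
  Heavy syllables in the domain: 2. The leftmost is syllable 2 (no:).
  → primary stress on syllable 2.

no: stays on 2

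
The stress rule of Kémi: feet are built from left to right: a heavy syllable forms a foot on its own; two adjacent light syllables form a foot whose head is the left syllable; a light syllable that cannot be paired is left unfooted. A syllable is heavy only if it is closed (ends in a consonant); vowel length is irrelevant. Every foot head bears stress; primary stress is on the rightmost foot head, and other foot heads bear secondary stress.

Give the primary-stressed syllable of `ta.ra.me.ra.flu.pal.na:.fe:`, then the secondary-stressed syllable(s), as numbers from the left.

Weights: 1 ta L, 2 ra L, 3 me L, 4 ra L, 5 flu L, 6 pal H, 7 na: L, 8 fe: L.
Parse left to right (heavy = foot alone; LL = one foot; stranded L unfooted): (ˈta.ra) (ˈme.ra) flu (ˈpal) (ˈna:.fe:).
Foot heads: 1, 3, 6, 7.
Primary stress on the rightmost head = syllable 7.
Secondary stress on 1, 3, 6: ˌta.ra.ˌme.ra.flu.ˌpal.ˈna:.fe:.

primary 7, secondary 1, 3, 6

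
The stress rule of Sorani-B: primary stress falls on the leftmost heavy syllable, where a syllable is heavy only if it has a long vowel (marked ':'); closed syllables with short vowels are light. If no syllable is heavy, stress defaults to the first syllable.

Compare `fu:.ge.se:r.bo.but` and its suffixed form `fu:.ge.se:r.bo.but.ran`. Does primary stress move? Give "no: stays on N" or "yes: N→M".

Base `fu:.ge.se:r.bo.but` (5 syllables):
  Weights: 1 fu: H, 2 ge L, 3 se:r H, 4 bo L, 5 but L.
  Heavy syllables in the domain: 1, 3. The leftmost is syllable 1 (fu:).
  → primary stress on syllable 1.
Suffixed `fu:.ge.se:r.bo.but.ran` (6 syllables):
  Weights: 1 fu: H, 2 ge L, 3 se:r H, 4 bo L, 5 but L, 6 ran L.
  Heavy syllables in the domain: 1, 3. The leftmost is syllable 1 (fu:).
  → primary stress on syllable 1.

no: stays on 1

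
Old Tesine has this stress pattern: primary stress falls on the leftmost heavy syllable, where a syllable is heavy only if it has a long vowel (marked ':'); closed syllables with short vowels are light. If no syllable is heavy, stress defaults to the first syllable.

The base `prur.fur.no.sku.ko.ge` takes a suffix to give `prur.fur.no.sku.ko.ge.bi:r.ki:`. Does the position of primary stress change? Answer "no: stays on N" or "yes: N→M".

Base `prur.fur.no.sku.ko.ge` (6 syllables):
  Weights: 1 prur L, 2 fur L, 3 no L, 4 sku L, 5 ko L, 6 ge L.
  No heavy syllable in the domain; default to the first syllable = syllable 1.
  → primary stress on syllable 1.
Suffixed `prur.fur.no.sku.ko.ge.bi:r.ki:` (8 syllables):
  Weights: 1 prur L, 2 fur L, 3 no L, 4 sku L, 5 ko L, 6 ge L, 7 bi:r H, 8 ki: H.
  Heavy syllables in the domain: 7, 8. The leftmost is syllable 7 (bi:r).
  → primary stress on syllable 7.

yes: 1→7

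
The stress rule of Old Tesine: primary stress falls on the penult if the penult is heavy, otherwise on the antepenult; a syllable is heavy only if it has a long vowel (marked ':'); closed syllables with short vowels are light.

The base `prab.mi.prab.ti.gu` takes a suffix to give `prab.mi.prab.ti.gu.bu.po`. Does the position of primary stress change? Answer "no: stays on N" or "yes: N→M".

yes: 3→5

Base `prab.mi.prab.ti.gu` (5 syllables):
  Weights: 3 prab L, 4 ti L, 5 gu L.
  The penult (syllable 4, ti) is light, so stress falls on the antepenult (syllable 3, prab).
  → primary stress on syllable 3.
Suffixed `prab.mi.prab.ti.gu.bu.po` (7 syllables):
  Weights: 5 gu L, 6 bu L, 7 po L.
  The penult (syllable 6, bu) is light, so stress falls on the antepenult (syllable 5, gu).
  → primary stress on syllable 5.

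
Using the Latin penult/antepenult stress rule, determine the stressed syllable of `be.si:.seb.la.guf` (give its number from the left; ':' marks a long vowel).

Classical Latin: stress the penult if heavy (long vowel or closed), else the antepenult.
Weights: 3 seb H, 4 la L, 5 guf H.
The penult (syllable 4, la) is light, so stress falls on the antepenult (syllable 3, seb).
Stress on syllable 3: be.si:.ˈseb.la.guf.

3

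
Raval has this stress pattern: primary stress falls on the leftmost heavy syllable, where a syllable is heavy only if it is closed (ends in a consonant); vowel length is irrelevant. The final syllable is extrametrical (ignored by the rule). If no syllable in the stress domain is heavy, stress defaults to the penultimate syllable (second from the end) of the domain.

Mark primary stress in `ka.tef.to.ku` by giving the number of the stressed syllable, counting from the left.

The final syllable (4, ku) is extrametrical; the stress domain is syllables 1–3.
Weights: 1 ka L, 2 tef H, 3 to L.
Heavy syllables in the domain: 2. The leftmost is syllable 2 (tef).
Primary stress: syllable 2 → ka.ˈtef.to.ku.

2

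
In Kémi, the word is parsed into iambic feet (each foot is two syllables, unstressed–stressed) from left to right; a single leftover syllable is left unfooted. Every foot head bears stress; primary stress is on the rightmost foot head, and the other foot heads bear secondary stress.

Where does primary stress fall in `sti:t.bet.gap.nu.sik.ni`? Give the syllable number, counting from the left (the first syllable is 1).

6

Parse left to right into iambic (σˈσ) feet: (sti:t.ˈbet) (gap.ˈnu) (sik.ˈni).
Foot heads (stressed positions): 2, 4, 6.
End Rule Rightmost: primary stress on the rightmost head = syllable 6.
Primary stress: syllable 6 → sti:t.bet.gap.nu.sik.ˈni.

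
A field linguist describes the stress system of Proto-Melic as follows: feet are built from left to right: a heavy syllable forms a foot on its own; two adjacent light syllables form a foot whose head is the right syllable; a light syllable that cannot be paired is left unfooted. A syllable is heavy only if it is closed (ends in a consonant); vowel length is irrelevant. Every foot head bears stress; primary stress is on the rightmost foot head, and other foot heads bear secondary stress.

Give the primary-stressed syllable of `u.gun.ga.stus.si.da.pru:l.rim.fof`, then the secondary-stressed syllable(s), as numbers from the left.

primary 9, secondary 2, 4, 6, 7, 8

Weights: 1 u L, 2 gun H, 3 ga L, 4 stus H, 5 si L, 6 da L, 7 pru:l H, 8 rim H, 9 fof H.
Parse left to right (heavy = foot alone; LL = one foot; stranded L unfooted): u (ˈgun) ga (ˈstus) (si.ˈda) (ˈpru:l) (ˈrim) (ˈfof).
Foot heads: 2, 4, 6, 7, 8, 9.
Primary stress on the rightmost head = syllable 9.
Secondary stress on 2, 4, 6, 7, 8: u.ˌgun.ga.ˌstus.si.ˌda.ˌpru:l.ˌrim.ˈfof.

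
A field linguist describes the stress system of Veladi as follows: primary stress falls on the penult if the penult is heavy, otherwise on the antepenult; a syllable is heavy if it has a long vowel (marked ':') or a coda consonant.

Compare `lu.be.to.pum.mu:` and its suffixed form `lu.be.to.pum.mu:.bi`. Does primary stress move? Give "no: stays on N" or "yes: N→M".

Base `lu.be.to.pum.mu:` (5 syllables):
  Weights: 3 to L, 4 pum H, 5 mu: H.
  The penult (syllable 4, pum) is heavy, so it takes stress.
  → primary stress on syllable 4.
Suffixed `lu.be.to.pum.mu:.bi` (6 syllables):
  Weights: 4 pum H, 5 mu: H, 6 bi L.
  The penult (syllable 5, mu:) is heavy, so it takes stress.
  → primary stress on syllable 5.

yes: 4→5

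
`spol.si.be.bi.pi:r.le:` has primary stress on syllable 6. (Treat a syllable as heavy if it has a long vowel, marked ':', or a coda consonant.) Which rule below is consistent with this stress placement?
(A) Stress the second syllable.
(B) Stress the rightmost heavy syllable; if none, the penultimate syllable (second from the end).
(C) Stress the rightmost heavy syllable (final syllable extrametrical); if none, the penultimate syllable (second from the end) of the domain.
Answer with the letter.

Rule A → syllable 2 (observed: 6).
Rule B → syllable 6 ✓.
Rule C → syllable 5 (observed: 6).

B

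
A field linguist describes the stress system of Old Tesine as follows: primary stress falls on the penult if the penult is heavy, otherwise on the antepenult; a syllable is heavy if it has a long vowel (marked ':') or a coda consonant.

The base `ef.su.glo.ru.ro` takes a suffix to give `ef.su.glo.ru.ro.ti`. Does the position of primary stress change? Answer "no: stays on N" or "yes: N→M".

Base `ef.su.glo.ru.ro` (5 syllables):
  Weights: 3 glo L, 4 ru L, 5 ro L.
  The penult (syllable 4, ru) is light, so stress falls on the antepenult (syllable 3, glo).
  → primary stress on syllable 3.
Suffixed `ef.su.glo.ru.ro.ti` (6 syllables):
  Weights: 4 ru L, 5 ro L, 6 ti L.
  The penult (syllable 5, ro) is light, so stress falls on the antepenult (syllable 4, ru).
  → primary stress on syllable 4.

yes: 3→4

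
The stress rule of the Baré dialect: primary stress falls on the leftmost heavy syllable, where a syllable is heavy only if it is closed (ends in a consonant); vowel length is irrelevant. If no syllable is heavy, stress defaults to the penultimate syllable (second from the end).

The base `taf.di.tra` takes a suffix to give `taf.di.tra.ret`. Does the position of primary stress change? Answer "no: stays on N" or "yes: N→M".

no: stays on 1

Base `taf.di.tra` (3 syllables):
  Weights: 1 taf H, 2 di L, 3 tra L.
  Heavy syllables in the domain: 1. The leftmost is syllable 1 (taf).
  → primary stress on syllable 1.
Suffixed `taf.di.tra.ret` (4 syllables):
  Weights: 1 taf H, 2 di L, 3 tra L, 4 ret H.
  Heavy syllables in the domain: 1, 4. The leftmost is syllable 1 (taf).
  → primary stress on syllable 1.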